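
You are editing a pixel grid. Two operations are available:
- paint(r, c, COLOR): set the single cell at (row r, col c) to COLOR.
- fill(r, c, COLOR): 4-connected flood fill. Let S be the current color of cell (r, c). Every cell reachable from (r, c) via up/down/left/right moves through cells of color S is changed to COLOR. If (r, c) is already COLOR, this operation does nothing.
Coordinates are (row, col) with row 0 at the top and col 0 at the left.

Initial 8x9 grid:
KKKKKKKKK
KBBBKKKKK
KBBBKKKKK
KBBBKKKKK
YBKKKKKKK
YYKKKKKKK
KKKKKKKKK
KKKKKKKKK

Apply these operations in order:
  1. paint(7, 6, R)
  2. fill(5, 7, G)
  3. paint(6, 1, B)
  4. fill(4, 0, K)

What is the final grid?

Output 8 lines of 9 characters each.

Answer: GGGGGGGGG
GBBBGGGGG
GBBBGGGGG
GBBBGGGGG
KBGGGGGGG
KKGGGGGGG
GBGGGGGGG
GGGGGGRGG

Derivation:
After op 1 paint(7,6,R):
KKKKKKKKK
KBBBKKKKK
KBBBKKKKK
KBBBKKKKK
YBKKKKKKK
YYKKKKKKK
KKKKKKKKK
KKKKKKRKK
After op 2 fill(5,7,G) [58 cells changed]:
GGGGGGGGG
GBBBGGGGG
GBBBGGGGG
GBBBGGGGG
YBGGGGGGG
YYGGGGGGG
GGGGGGGGG
GGGGGGRGG
After op 3 paint(6,1,B):
GGGGGGGGG
GBBBGGGGG
GBBBGGGGG
GBBBGGGGG
YBGGGGGGG
YYGGGGGGG
GBGGGGGGG
GGGGGGRGG
After op 4 fill(4,0,K) [3 cells changed]:
GGGGGGGGG
GBBBGGGGG
GBBBGGGGG
GBBBGGGGG
KBGGGGGGG
KKGGGGGGG
GBGGGGGGG
GGGGGGRGG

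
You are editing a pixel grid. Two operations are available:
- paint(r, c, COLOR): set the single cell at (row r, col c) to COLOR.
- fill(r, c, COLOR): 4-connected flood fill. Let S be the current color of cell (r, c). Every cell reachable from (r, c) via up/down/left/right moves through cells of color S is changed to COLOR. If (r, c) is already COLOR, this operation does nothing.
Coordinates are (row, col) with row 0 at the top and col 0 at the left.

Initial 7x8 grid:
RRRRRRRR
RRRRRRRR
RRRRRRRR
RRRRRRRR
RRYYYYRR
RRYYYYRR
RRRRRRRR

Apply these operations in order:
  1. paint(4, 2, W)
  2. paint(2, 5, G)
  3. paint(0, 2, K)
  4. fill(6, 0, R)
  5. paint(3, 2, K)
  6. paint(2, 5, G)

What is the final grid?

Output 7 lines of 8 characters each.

After op 1 paint(4,2,W):
RRRRRRRR
RRRRRRRR
RRRRRRRR
RRRRRRRR
RRWYYYRR
RRYYYYRR
RRRRRRRR
After op 2 paint(2,5,G):
RRRRRRRR
RRRRRRRR
RRRRRGRR
RRRRRRRR
RRWYYYRR
RRYYYYRR
RRRRRRRR
After op 3 paint(0,2,K):
RRKRRRRR
RRRRRRRR
RRRRRGRR
RRRRRRRR
RRWYYYRR
RRYYYYRR
RRRRRRRR
After op 4 fill(6,0,R) [0 cells changed]:
RRKRRRRR
RRRRRRRR
RRRRRGRR
RRRRRRRR
RRWYYYRR
RRYYYYRR
RRRRRRRR
After op 5 paint(3,2,K):
RRKRRRRR
RRRRRRRR
RRRRRGRR
RRKRRRRR
RRWYYYRR
RRYYYYRR
RRRRRRRR
After op 6 paint(2,5,G):
RRKRRRRR
RRRRRRRR
RRRRRGRR
RRKRRRRR
RRWYYYRR
RRYYYYRR
RRRRRRRR

Answer: RRKRRRRR
RRRRRRRR
RRRRRGRR
RRKRRRRR
RRWYYYRR
RRYYYYRR
RRRRRRRR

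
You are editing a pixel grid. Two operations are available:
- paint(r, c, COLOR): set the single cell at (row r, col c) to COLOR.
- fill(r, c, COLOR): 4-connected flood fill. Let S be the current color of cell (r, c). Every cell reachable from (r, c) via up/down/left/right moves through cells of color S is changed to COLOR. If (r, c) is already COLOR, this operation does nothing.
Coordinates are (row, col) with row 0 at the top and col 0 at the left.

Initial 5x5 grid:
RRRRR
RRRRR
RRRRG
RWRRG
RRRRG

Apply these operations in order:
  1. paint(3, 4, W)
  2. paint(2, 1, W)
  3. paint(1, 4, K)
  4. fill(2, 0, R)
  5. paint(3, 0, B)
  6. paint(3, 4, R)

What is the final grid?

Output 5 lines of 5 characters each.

After op 1 paint(3,4,W):
RRRRR
RRRRR
RRRRG
RWRRW
RRRRG
After op 2 paint(2,1,W):
RRRRR
RRRRR
RWRRG
RWRRW
RRRRG
After op 3 paint(1,4,K):
RRRRR
RRRRK
RWRRG
RWRRW
RRRRG
After op 4 fill(2,0,R) [0 cells changed]:
RRRRR
RRRRK
RWRRG
RWRRW
RRRRG
After op 5 paint(3,0,B):
RRRRR
RRRRK
RWRRG
BWRRW
RRRRG
After op 6 paint(3,4,R):
RRRRR
RRRRK
RWRRG
BWRRR
RRRRG

Answer: RRRRR
RRRRK
RWRRG
BWRRR
RRRRG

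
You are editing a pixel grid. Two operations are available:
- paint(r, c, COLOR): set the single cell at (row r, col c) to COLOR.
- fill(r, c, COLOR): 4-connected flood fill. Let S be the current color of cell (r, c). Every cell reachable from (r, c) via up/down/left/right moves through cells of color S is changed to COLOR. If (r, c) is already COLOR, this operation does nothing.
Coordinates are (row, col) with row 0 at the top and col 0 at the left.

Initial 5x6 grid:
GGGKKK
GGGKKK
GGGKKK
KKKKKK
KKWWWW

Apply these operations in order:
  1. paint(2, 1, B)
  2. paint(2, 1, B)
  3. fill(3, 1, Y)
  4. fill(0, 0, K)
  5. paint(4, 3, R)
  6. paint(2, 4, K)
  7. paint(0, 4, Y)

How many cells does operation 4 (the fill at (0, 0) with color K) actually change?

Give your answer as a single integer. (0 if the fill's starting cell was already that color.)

Answer: 8

Derivation:
After op 1 paint(2,1,B):
GGGKKK
GGGKKK
GBGKKK
KKKKKK
KKWWWW
After op 2 paint(2,1,B):
GGGKKK
GGGKKK
GBGKKK
KKKKKK
KKWWWW
After op 3 fill(3,1,Y) [17 cells changed]:
GGGYYY
GGGYYY
GBGYYY
YYYYYY
YYWWWW
After op 4 fill(0,0,K) [8 cells changed]:
KKKYYY
KKKYYY
KBKYYY
YYYYYY
YYWWWW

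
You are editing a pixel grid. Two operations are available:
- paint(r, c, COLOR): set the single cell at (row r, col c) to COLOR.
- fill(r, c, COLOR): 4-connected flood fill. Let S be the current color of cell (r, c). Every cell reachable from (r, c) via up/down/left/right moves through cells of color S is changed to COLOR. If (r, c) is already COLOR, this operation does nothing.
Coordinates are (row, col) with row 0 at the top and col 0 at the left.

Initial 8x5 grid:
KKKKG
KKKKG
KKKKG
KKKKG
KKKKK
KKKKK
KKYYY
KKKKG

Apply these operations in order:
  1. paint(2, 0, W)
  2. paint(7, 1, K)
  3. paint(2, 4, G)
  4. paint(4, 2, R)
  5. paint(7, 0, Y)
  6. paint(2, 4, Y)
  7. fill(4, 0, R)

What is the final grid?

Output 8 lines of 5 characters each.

Answer: RRRRG
RRRRG
WRRRY
RRRRG
RRRRR
RRRRR
RRYYY
YRRRG

Derivation:
After op 1 paint(2,0,W):
KKKKG
KKKKG
WKKKG
KKKKG
KKKKK
KKKKK
KKYYY
KKKKG
After op 2 paint(7,1,K):
KKKKG
KKKKG
WKKKG
KKKKG
KKKKK
KKKKK
KKYYY
KKKKG
After op 3 paint(2,4,G):
KKKKG
KKKKG
WKKKG
KKKKG
KKKKK
KKKKK
KKYYY
KKKKG
After op 4 paint(4,2,R):
KKKKG
KKKKG
WKKKG
KKKKG
KKRKK
KKKKK
KKYYY
KKKKG
After op 5 paint(7,0,Y):
KKKKG
KKKKG
WKKKG
KKKKG
KKRKK
KKKKK
KKYYY
YKKKG
After op 6 paint(2,4,Y):
KKKKG
KKKKG
WKKKY
KKKKG
KKRKK
KKKKK
KKYYY
YKKKG
After op 7 fill(4,0,R) [29 cells changed]:
RRRRG
RRRRG
WRRRY
RRRRG
RRRRR
RRRRR
RRYYY
YRRRG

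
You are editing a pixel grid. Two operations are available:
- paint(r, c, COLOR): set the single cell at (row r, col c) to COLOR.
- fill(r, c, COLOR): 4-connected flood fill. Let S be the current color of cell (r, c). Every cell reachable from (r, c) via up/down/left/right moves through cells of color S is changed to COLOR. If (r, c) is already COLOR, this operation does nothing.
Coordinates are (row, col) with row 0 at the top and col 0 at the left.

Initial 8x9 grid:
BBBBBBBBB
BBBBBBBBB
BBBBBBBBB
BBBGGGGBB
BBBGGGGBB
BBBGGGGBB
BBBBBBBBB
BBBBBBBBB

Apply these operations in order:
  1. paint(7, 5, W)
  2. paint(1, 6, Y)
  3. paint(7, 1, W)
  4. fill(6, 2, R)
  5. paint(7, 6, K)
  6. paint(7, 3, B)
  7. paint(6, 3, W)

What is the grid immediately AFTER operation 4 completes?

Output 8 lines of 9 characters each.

Answer: RRRRRRRRR
RRRRRRYRR
RRRRRRRRR
RRRGGGGRR
RRRGGGGRR
RRRGGGGRR
RRRRRRRRR
RWRRRWRRR

Derivation:
After op 1 paint(7,5,W):
BBBBBBBBB
BBBBBBBBB
BBBBBBBBB
BBBGGGGBB
BBBGGGGBB
BBBGGGGBB
BBBBBBBBB
BBBBBWBBB
After op 2 paint(1,6,Y):
BBBBBBBBB
BBBBBBYBB
BBBBBBBBB
BBBGGGGBB
BBBGGGGBB
BBBGGGGBB
BBBBBBBBB
BBBBBWBBB
After op 3 paint(7,1,W):
BBBBBBBBB
BBBBBBYBB
BBBBBBBBB
BBBGGGGBB
BBBGGGGBB
BBBGGGGBB
BBBBBBBBB
BWBBBWBBB
After op 4 fill(6,2,R) [57 cells changed]:
RRRRRRRRR
RRRRRRYRR
RRRRRRRRR
RRRGGGGRR
RRRGGGGRR
RRRGGGGRR
RRRRRRRRR
RWRRRWRRR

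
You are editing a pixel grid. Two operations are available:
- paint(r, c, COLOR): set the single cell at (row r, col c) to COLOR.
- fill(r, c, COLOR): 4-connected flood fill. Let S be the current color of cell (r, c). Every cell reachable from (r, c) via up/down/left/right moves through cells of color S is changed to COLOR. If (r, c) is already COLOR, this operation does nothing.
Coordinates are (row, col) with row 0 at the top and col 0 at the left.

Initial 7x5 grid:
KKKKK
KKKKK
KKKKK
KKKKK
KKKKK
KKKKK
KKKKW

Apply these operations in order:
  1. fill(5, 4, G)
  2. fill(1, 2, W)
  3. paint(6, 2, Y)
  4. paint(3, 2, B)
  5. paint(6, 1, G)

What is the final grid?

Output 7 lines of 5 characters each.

Answer: WWWWW
WWWWW
WWWWW
WWBWW
WWWWW
WWWWW
WGYWW

Derivation:
After op 1 fill(5,4,G) [34 cells changed]:
GGGGG
GGGGG
GGGGG
GGGGG
GGGGG
GGGGG
GGGGW
After op 2 fill(1,2,W) [34 cells changed]:
WWWWW
WWWWW
WWWWW
WWWWW
WWWWW
WWWWW
WWWWW
After op 3 paint(6,2,Y):
WWWWW
WWWWW
WWWWW
WWWWW
WWWWW
WWWWW
WWYWW
After op 4 paint(3,2,B):
WWWWW
WWWWW
WWWWW
WWBWW
WWWWW
WWWWW
WWYWW
After op 5 paint(6,1,G):
WWWWW
WWWWW
WWWWW
WWBWW
WWWWW
WWWWW
WGYWW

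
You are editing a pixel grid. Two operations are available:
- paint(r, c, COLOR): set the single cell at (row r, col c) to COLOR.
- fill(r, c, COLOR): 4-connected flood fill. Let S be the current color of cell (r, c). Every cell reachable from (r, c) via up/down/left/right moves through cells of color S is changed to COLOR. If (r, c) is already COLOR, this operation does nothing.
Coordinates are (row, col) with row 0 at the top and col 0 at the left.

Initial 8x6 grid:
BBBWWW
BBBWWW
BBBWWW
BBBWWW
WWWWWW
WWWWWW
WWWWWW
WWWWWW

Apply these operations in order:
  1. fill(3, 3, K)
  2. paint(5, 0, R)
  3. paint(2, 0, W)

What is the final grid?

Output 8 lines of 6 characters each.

After op 1 fill(3,3,K) [36 cells changed]:
BBBKKK
BBBKKK
BBBKKK
BBBKKK
KKKKKK
KKKKKK
KKKKKK
KKKKKK
After op 2 paint(5,0,R):
BBBKKK
BBBKKK
BBBKKK
BBBKKK
KKKKKK
RKKKKK
KKKKKK
KKKKKK
After op 3 paint(2,0,W):
BBBKKK
BBBKKK
WBBKKK
BBBKKK
KKKKKK
RKKKKK
KKKKKK
KKKKKK

Answer: BBBKKK
BBBKKK
WBBKKK
BBBKKK
KKKKKK
RKKKKK
KKKKKK
KKKKKK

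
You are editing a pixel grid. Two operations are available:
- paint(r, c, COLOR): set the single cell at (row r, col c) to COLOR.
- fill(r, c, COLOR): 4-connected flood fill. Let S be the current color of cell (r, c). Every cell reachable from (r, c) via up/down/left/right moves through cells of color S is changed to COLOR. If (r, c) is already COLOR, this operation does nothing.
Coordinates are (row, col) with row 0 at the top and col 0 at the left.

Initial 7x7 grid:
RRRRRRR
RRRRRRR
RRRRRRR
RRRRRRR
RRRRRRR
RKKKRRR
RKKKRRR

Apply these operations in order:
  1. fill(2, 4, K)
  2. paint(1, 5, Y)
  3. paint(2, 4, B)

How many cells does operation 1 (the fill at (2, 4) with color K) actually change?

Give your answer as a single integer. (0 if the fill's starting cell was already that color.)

Answer: 43

Derivation:
After op 1 fill(2,4,K) [43 cells changed]:
KKKKKKK
KKKKKKK
KKKKKKK
KKKKKKK
KKKKKKK
KKKKKKK
KKKKKKK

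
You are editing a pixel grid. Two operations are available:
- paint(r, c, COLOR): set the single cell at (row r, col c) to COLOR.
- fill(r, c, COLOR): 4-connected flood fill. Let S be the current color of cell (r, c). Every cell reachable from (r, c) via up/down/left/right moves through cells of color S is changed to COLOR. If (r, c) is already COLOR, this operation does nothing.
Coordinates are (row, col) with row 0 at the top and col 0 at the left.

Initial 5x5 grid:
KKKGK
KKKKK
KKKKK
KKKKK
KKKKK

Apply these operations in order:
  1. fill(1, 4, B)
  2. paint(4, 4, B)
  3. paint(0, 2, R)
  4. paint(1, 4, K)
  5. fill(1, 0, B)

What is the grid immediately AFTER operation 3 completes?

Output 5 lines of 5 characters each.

Answer: BBRGB
BBBBB
BBBBB
BBBBB
BBBBB

Derivation:
After op 1 fill(1,4,B) [24 cells changed]:
BBBGB
BBBBB
BBBBB
BBBBB
BBBBB
After op 2 paint(4,4,B):
BBBGB
BBBBB
BBBBB
BBBBB
BBBBB
After op 3 paint(0,2,R):
BBRGB
BBBBB
BBBBB
BBBBB
BBBBB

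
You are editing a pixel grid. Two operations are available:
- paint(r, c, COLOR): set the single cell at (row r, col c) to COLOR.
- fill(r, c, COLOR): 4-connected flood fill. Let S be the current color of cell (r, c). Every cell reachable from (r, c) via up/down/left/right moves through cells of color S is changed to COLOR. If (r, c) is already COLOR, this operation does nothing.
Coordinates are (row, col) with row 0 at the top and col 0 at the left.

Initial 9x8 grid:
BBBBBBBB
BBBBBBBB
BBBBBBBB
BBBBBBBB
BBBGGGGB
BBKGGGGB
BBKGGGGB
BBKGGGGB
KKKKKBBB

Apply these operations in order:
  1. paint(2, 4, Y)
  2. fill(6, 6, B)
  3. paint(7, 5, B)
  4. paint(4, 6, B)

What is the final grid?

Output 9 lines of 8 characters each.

Answer: BBBBBBBB
BBBBBBBB
BBBBYBBB
BBBBBBBB
BBBBBBBB
BBKBBBBB
BBKBBBBB
BBKBBBBB
KKKKKBBB

Derivation:
After op 1 paint(2,4,Y):
BBBBBBBB
BBBBBBBB
BBBBYBBB
BBBBBBBB
BBBGGGGB
BBKGGGGB
BBKGGGGB
BBKGGGGB
KKKKKBBB
After op 2 fill(6,6,B) [16 cells changed]:
BBBBBBBB
BBBBBBBB
BBBBYBBB
BBBBBBBB
BBBBBBBB
BBKBBBBB
BBKBBBBB
BBKBBBBB
KKKKKBBB
After op 3 paint(7,5,B):
BBBBBBBB
BBBBBBBB
BBBBYBBB
BBBBBBBB
BBBBBBBB
BBKBBBBB
BBKBBBBB
BBKBBBBB
KKKKKBBB
After op 4 paint(4,6,B):
BBBBBBBB
BBBBBBBB
BBBBYBBB
BBBBBBBB
BBBBBBBB
BBKBBBBB
BBKBBBBB
BBKBBBBB
KKKKKBBB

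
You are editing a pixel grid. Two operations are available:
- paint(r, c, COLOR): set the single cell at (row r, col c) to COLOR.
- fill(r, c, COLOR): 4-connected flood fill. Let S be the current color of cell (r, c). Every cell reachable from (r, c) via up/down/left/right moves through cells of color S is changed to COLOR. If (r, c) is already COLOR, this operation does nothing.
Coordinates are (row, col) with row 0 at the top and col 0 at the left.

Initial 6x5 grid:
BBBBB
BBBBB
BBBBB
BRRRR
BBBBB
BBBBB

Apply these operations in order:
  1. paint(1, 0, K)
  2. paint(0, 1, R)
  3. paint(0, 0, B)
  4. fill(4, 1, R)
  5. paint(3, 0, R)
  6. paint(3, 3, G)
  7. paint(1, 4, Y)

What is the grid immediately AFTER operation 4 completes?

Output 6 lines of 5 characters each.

After op 1 paint(1,0,K):
BBBBB
KBBBB
BBBBB
BRRRR
BBBBB
BBBBB
After op 2 paint(0,1,R):
BRBBB
KBBBB
BBBBB
BRRRR
BBBBB
BBBBB
After op 3 paint(0,0,B):
BRBBB
KBBBB
BBBBB
BRRRR
BBBBB
BBBBB
After op 4 fill(4,1,R) [23 cells changed]:
BRRRR
KRRRR
RRRRR
RRRRR
RRRRR
RRRRR

Answer: BRRRR
KRRRR
RRRRR
RRRRR
RRRRR
RRRRR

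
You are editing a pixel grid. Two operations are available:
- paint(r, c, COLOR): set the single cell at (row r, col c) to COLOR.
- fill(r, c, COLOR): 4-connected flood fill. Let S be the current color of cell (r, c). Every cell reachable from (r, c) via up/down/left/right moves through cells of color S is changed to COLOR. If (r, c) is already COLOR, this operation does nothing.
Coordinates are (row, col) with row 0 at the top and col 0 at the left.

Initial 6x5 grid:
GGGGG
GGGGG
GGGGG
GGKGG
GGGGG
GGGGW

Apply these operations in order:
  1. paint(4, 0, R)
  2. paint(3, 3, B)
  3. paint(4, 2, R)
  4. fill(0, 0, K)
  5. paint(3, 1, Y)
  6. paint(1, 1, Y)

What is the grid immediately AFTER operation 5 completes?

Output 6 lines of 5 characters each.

Answer: KKKKK
KKKKK
KKKKK
KYKBK
RKRKK
KKKKW

Derivation:
After op 1 paint(4,0,R):
GGGGG
GGGGG
GGGGG
GGKGG
RGGGG
GGGGW
After op 2 paint(3,3,B):
GGGGG
GGGGG
GGGGG
GGKBG
RGGGG
GGGGW
After op 3 paint(4,2,R):
GGGGG
GGGGG
GGGGG
GGKBG
RGRGG
GGGGW
After op 4 fill(0,0,K) [25 cells changed]:
KKKKK
KKKKK
KKKKK
KKKBK
RKRKK
KKKKW
After op 5 paint(3,1,Y):
KKKKK
KKKKK
KKKKK
KYKBK
RKRKK
KKKKW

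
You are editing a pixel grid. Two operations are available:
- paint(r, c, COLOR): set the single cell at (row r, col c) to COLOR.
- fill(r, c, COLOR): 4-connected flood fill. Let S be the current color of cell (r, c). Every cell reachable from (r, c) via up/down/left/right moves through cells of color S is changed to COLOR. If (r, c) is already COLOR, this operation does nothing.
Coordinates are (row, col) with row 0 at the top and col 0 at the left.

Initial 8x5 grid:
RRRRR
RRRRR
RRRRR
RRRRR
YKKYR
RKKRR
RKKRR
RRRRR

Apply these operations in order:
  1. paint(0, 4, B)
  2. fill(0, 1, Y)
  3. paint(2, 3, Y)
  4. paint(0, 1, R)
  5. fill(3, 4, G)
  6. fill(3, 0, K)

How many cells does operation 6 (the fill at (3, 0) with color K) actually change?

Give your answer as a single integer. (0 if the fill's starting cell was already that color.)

After op 1 paint(0,4,B):
RRRRB
RRRRR
RRRRR
RRRRR
YKKYR
RKKRR
RKKRR
RRRRR
After op 2 fill(0,1,Y) [31 cells changed]:
YYYYB
YYYYY
YYYYY
YYYYY
YKKYY
YKKYY
YKKYY
YYYYY
After op 3 paint(2,3,Y):
YYYYB
YYYYY
YYYYY
YYYYY
YKKYY
YKKYY
YKKYY
YYYYY
After op 4 paint(0,1,R):
YRYYB
YYYYY
YYYYY
YYYYY
YKKYY
YKKYY
YKKYY
YYYYY
After op 5 fill(3,4,G) [32 cells changed]:
GRGGB
GGGGG
GGGGG
GGGGG
GKKGG
GKKGG
GKKGG
GGGGG
After op 6 fill(3,0,K) [32 cells changed]:
KRKKB
KKKKK
KKKKK
KKKKK
KKKKK
KKKKK
KKKKK
KKKKK

Answer: 32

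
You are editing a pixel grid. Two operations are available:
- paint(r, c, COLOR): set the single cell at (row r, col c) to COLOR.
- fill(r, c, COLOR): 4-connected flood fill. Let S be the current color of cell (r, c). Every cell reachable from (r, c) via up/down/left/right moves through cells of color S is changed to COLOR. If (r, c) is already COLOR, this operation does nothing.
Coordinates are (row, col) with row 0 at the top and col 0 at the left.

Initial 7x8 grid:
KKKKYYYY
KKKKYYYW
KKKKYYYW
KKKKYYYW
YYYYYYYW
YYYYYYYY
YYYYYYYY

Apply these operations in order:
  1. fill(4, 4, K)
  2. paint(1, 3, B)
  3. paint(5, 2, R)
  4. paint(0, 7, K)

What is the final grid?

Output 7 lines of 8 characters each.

Answer: KKKKKKKK
KKKBKKKW
KKKKKKKW
KKKKKKKW
KKKKKKKW
KKRKKKKK
KKKKKKKK

Derivation:
After op 1 fill(4,4,K) [36 cells changed]:
KKKKKKKK
KKKKKKKW
KKKKKKKW
KKKKKKKW
KKKKKKKW
KKKKKKKK
KKKKKKKK
After op 2 paint(1,3,B):
KKKKKKKK
KKKBKKKW
KKKKKKKW
KKKKKKKW
KKKKKKKW
KKKKKKKK
KKKKKKKK
After op 3 paint(5,2,R):
KKKKKKKK
KKKBKKKW
KKKKKKKW
KKKKKKKW
KKKKKKKW
KKRKKKKK
KKKKKKKK
After op 4 paint(0,7,K):
KKKKKKKK
KKKBKKKW
KKKKKKKW
KKKKKKKW
KKKKKKKW
KKRKKKKK
KKKKKKKK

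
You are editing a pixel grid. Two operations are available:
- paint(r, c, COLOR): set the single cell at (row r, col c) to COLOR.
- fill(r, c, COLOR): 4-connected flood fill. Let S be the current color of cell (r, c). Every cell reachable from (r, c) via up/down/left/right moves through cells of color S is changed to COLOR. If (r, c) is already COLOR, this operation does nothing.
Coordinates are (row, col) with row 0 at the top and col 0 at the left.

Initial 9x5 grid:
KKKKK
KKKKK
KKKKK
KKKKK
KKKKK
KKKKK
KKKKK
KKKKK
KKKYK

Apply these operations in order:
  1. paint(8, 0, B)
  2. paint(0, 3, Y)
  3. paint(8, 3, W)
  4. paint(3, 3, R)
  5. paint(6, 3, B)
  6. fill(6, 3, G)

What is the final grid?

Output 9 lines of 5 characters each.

Answer: KKKYK
KKKKK
KKKKK
KKKRK
KKKKK
KKKKK
KKKGK
KKKKK
BKKWK

Derivation:
After op 1 paint(8,0,B):
KKKKK
KKKKK
KKKKK
KKKKK
KKKKK
KKKKK
KKKKK
KKKKK
BKKYK
After op 2 paint(0,3,Y):
KKKYK
KKKKK
KKKKK
KKKKK
KKKKK
KKKKK
KKKKK
KKKKK
BKKYK
After op 3 paint(8,3,W):
KKKYK
KKKKK
KKKKK
KKKKK
KKKKK
KKKKK
KKKKK
KKKKK
BKKWK
After op 4 paint(3,3,R):
KKKYK
KKKKK
KKKKK
KKKRK
KKKKK
KKKKK
KKKKK
KKKKK
BKKWK
After op 5 paint(6,3,B):
KKKYK
KKKKK
KKKKK
KKKRK
KKKKK
KKKKK
KKKBK
KKKKK
BKKWK
After op 6 fill(6,3,G) [1 cells changed]:
KKKYK
KKKKK
KKKKK
KKKRK
KKKKK
KKKKK
KKKGK
KKKKK
BKKWK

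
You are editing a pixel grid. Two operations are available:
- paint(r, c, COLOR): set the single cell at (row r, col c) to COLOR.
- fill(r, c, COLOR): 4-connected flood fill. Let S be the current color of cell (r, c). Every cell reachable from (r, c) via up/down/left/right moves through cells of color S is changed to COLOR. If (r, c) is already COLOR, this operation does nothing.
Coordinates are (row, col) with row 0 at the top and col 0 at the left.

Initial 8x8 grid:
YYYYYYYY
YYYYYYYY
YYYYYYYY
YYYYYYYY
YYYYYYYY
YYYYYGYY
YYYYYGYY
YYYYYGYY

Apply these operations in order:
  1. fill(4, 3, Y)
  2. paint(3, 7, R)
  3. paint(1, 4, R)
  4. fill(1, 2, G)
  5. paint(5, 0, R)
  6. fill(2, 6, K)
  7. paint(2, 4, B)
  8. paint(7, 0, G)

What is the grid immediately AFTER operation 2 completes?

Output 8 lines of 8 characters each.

After op 1 fill(4,3,Y) [0 cells changed]:
YYYYYYYY
YYYYYYYY
YYYYYYYY
YYYYYYYY
YYYYYYYY
YYYYYGYY
YYYYYGYY
YYYYYGYY
After op 2 paint(3,7,R):
YYYYYYYY
YYYYYYYY
YYYYYYYY
YYYYYYYR
YYYYYYYY
YYYYYGYY
YYYYYGYY
YYYYYGYY

Answer: YYYYYYYY
YYYYYYYY
YYYYYYYY
YYYYYYYR
YYYYYYYY
YYYYYGYY
YYYYYGYY
YYYYYGYY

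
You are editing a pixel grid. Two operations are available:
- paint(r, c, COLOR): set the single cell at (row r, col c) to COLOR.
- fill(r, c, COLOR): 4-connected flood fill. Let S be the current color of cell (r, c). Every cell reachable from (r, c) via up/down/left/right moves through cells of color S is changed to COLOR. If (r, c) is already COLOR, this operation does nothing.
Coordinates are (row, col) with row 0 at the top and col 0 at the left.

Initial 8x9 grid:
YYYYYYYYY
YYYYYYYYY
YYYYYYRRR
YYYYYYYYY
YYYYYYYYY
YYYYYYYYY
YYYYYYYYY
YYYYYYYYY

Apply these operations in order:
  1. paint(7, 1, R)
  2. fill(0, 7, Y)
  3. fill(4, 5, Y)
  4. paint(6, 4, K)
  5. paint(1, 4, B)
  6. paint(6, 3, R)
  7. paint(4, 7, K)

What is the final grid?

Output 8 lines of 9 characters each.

After op 1 paint(7,1,R):
YYYYYYYYY
YYYYYYYYY
YYYYYYRRR
YYYYYYYYY
YYYYYYYYY
YYYYYYYYY
YYYYYYYYY
YRYYYYYYY
After op 2 fill(0,7,Y) [0 cells changed]:
YYYYYYYYY
YYYYYYYYY
YYYYYYRRR
YYYYYYYYY
YYYYYYYYY
YYYYYYYYY
YYYYYYYYY
YRYYYYYYY
After op 3 fill(4,5,Y) [0 cells changed]:
YYYYYYYYY
YYYYYYYYY
YYYYYYRRR
YYYYYYYYY
YYYYYYYYY
YYYYYYYYY
YYYYYYYYY
YRYYYYYYY
After op 4 paint(6,4,K):
YYYYYYYYY
YYYYYYYYY
YYYYYYRRR
YYYYYYYYY
YYYYYYYYY
YYYYYYYYY
YYYYKYYYY
YRYYYYYYY
After op 5 paint(1,4,B):
YYYYYYYYY
YYYYBYYYY
YYYYYYRRR
YYYYYYYYY
YYYYYYYYY
YYYYYYYYY
YYYYKYYYY
YRYYYYYYY
After op 6 paint(6,3,R):
YYYYYYYYY
YYYYBYYYY
YYYYYYRRR
YYYYYYYYY
YYYYYYYYY
YYYYYYYYY
YYYRKYYYY
YRYYYYYYY
After op 7 paint(4,7,K):
YYYYYYYYY
YYYYBYYYY
YYYYYYRRR
YYYYYYYYY
YYYYYYYKY
YYYYYYYYY
YYYRKYYYY
YRYYYYYYY

Answer: YYYYYYYYY
YYYYBYYYY
YYYYYYRRR
YYYYYYYYY
YYYYYYYKY
YYYYYYYYY
YYYRKYYYY
YRYYYYYYY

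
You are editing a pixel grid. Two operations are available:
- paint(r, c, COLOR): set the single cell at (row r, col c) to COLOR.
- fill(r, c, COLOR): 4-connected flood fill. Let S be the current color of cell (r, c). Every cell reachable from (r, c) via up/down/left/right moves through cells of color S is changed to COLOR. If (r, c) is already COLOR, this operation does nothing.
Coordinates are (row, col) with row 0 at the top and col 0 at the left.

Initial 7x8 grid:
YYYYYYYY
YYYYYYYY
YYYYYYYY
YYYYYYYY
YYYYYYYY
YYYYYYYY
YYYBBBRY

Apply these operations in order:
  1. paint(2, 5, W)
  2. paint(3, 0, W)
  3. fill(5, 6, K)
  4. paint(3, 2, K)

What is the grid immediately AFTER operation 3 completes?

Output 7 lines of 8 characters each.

Answer: KKKKKKKK
KKKKKKKK
KKKKKWKK
WKKKKKKK
KKKKKKKK
KKKKKKKK
KKKBBBRK

Derivation:
After op 1 paint(2,5,W):
YYYYYYYY
YYYYYYYY
YYYYYWYY
YYYYYYYY
YYYYYYYY
YYYYYYYY
YYYBBBRY
After op 2 paint(3,0,W):
YYYYYYYY
YYYYYYYY
YYYYYWYY
WYYYYYYY
YYYYYYYY
YYYYYYYY
YYYBBBRY
After op 3 fill(5,6,K) [50 cells changed]:
KKKKKKKK
KKKKKKKK
KKKKKWKK
WKKKKKKK
KKKKKKKK
KKKKKKKK
KKKBBBRK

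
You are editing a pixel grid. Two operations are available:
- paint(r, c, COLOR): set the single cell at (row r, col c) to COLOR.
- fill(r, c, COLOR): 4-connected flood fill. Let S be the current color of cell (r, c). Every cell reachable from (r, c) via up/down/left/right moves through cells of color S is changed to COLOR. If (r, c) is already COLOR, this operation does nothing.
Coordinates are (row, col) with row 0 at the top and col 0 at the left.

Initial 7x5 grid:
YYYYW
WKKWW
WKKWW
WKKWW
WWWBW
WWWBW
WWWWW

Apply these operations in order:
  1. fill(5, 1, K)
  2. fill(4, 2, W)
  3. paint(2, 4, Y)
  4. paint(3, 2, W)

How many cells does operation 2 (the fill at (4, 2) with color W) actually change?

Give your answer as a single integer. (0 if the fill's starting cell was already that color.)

Answer: 29

Derivation:
After op 1 fill(5,1,K) [23 cells changed]:
YYYYK
KKKKK
KKKKK
KKKKK
KKKBK
KKKBK
KKKKK
After op 2 fill(4,2,W) [29 cells changed]:
YYYYW
WWWWW
WWWWW
WWWWW
WWWBW
WWWBW
WWWWW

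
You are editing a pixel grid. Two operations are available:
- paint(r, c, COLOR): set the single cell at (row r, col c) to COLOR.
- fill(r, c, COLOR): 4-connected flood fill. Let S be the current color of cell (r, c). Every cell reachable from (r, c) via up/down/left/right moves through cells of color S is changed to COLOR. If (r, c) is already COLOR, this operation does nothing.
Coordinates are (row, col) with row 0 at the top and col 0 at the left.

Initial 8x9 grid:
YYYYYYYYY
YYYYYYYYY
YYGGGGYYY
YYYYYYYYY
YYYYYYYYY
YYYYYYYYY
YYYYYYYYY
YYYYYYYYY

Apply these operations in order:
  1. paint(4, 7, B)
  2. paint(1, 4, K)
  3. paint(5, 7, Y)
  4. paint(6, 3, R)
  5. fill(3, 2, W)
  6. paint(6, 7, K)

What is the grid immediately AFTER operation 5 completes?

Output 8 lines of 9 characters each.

Answer: WWWWWWWWW
WWWWKWWWW
WWGGGGWWW
WWWWWWWWW
WWWWWWWBW
WWWWWWWWW
WWWRWWWWW
WWWWWWWWW

Derivation:
After op 1 paint(4,7,B):
YYYYYYYYY
YYYYYYYYY
YYGGGGYYY
YYYYYYYYY
YYYYYYYBY
YYYYYYYYY
YYYYYYYYY
YYYYYYYYY
After op 2 paint(1,4,K):
YYYYYYYYY
YYYYKYYYY
YYGGGGYYY
YYYYYYYYY
YYYYYYYBY
YYYYYYYYY
YYYYYYYYY
YYYYYYYYY
After op 3 paint(5,7,Y):
YYYYYYYYY
YYYYKYYYY
YYGGGGYYY
YYYYYYYYY
YYYYYYYBY
YYYYYYYYY
YYYYYYYYY
YYYYYYYYY
After op 4 paint(6,3,R):
YYYYYYYYY
YYYYKYYYY
YYGGGGYYY
YYYYYYYYY
YYYYYYYBY
YYYYYYYYY
YYYRYYYYY
YYYYYYYYY
After op 5 fill(3,2,W) [65 cells changed]:
WWWWWWWWW
WWWWKWWWW
WWGGGGWWW
WWWWWWWWW
WWWWWWWBW
WWWWWWWWW
WWWRWWWWW
WWWWWWWWW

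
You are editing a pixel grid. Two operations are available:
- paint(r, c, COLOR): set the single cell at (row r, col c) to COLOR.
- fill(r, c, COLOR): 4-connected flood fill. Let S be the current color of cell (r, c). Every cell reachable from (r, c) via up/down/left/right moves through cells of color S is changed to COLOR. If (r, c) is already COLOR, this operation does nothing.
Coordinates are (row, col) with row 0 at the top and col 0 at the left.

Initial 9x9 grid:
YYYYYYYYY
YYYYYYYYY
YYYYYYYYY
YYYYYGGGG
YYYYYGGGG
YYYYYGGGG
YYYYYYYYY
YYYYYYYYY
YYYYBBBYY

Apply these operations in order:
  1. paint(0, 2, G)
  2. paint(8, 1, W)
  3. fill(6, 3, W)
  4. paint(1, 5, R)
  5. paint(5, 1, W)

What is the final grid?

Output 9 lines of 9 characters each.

After op 1 paint(0,2,G):
YYGYYYYYY
YYYYYYYYY
YYYYYYYYY
YYYYYGGGG
YYYYYGGGG
YYYYYGGGG
YYYYYYYYY
YYYYYYYYY
YYYYBBBYY
After op 2 paint(8,1,W):
YYGYYYYYY
YYYYYYYYY
YYYYYYYYY
YYYYYGGGG
YYYYYGGGG
YYYYYGGGG
YYYYYYYYY
YYYYYYYYY
YWYYBBBYY
After op 3 fill(6,3,W) [64 cells changed]:
WWGWWWWWW
WWWWWWWWW
WWWWWWWWW
WWWWWGGGG
WWWWWGGGG
WWWWWGGGG
WWWWWWWWW
WWWWWWWWW
WWWWBBBWW
After op 4 paint(1,5,R):
WWGWWWWWW
WWWWWRWWW
WWWWWWWWW
WWWWWGGGG
WWWWWGGGG
WWWWWGGGG
WWWWWWWWW
WWWWWWWWW
WWWWBBBWW
After op 5 paint(5,1,W):
WWGWWWWWW
WWWWWRWWW
WWWWWWWWW
WWWWWGGGG
WWWWWGGGG
WWWWWGGGG
WWWWWWWWW
WWWWWWWWW
WWWWBBBWW

Answer: WWGWWWWWW
WWWWWRWWW
WWWWWWWWW
WWWWWGGGG
WWWWWGGGG
WWWWWGGGG
WWWWWWWWW
WWWWWWWWW
WWWWBBBWW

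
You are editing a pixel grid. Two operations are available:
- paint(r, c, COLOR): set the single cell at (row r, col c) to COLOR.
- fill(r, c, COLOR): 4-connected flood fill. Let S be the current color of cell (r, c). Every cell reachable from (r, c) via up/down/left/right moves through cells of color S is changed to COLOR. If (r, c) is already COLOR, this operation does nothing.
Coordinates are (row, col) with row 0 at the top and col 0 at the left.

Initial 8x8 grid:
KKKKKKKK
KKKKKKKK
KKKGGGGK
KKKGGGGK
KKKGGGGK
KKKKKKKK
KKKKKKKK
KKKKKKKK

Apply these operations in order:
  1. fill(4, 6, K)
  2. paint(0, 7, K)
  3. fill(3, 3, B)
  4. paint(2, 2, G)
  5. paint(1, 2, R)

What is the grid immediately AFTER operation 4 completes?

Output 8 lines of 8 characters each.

Answer: BBBBBBBB
BBBBBBBB
BBGBBBBB
BBBBBBBB
BBBBBBBB
BBBBBBBB
BBBBBBBB
BBBBBBBB

Derivation:
After op 1 fill(4,6,K) [12 cells changed]:
KKKKKKKK
KKKKKKKK
KKKKKKKK
KKKKKKKK
KKKKKKKK
KKKKKKKK
KKKKKKKK
KKKKKKKK
After op 2 paint(0,7,K):
KKKKKKKK
KKKKKKKK
KKKKKKKK
KKKKKKKK
KKKKKKKK
KKKKKKKK
KKKKKKKK
KKKKKKKK
After op 3 fill(3,3,B) [64 cells changed]:
BBBBBBBB
BBBBBBBB
BBBBBBBB
BBBBBBBB
BBBBBBBB
BBBBBBBB
BBBBBBBB
BBBBBBBB
After op 4 paint(2,2,G):
BBBBBBBB
BBBBBBBB
BBGBBBBB
BBBBBBBB
BBBBBBBB
BBBBBBBB
BBBBBBBB
BBBBBBBB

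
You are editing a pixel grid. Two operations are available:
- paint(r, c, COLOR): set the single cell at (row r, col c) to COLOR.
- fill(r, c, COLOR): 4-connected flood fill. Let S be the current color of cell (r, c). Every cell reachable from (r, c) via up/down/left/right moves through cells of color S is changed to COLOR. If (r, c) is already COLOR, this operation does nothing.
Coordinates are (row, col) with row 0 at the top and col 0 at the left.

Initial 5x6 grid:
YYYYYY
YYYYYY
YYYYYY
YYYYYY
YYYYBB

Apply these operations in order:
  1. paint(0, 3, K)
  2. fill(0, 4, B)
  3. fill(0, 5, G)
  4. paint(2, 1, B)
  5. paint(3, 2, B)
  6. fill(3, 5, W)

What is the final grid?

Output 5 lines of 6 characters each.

After op 1 paint(0,3,K):
YYYKYY
YYYYYY
YYYYYY
YYYYYY
YYYYBB
After op 2 fill(0,4,B) [27 cells changed]:
BBBKBB
BBBBBB
BBBBBB
BBBBBB
BBBBBB
After op 3 fill(0,5,G) [29 cells changed]:
GGGKGG
GGGGGG
GGGGGG
GGGGGG
GGGGGG
After op 4 paint(2,1,B):
GGGKGG
GGGGGG
GBGGGG
GGGGGG
GGGGGG
After op 5 paint(3,2,B):
GGGKGG
GGGGGG
GBGGGG
GGBGGG
GGGGGG
After op 6 fill(3,5,W) [27 cells changed]:
WWWKWW
WWWWWW
WBWWWW
WWBWWW
WWWWWW

Answer: WWWKWW
WWWWWW
WBWWWW
WWBWWW
WWWWWW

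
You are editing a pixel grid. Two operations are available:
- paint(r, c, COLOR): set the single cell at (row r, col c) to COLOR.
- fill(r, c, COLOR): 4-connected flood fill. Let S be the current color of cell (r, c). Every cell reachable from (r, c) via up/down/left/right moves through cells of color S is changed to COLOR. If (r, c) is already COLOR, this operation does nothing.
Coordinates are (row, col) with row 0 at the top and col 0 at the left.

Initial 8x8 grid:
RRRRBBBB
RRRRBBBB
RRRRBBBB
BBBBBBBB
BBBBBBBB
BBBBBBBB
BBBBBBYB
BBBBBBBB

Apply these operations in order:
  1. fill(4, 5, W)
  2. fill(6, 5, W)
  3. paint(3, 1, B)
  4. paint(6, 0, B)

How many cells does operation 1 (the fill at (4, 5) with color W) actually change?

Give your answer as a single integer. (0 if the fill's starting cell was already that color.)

After op 1 fill(4,5,W) [51 cells changed]:
RRRRWWWW
RRRRWWWW
RRRRWWWW
WWWWWWWW
WWWWWWWW
WWWWWWWW
WWWWWWYW
WWWWWWWW

Answer: 51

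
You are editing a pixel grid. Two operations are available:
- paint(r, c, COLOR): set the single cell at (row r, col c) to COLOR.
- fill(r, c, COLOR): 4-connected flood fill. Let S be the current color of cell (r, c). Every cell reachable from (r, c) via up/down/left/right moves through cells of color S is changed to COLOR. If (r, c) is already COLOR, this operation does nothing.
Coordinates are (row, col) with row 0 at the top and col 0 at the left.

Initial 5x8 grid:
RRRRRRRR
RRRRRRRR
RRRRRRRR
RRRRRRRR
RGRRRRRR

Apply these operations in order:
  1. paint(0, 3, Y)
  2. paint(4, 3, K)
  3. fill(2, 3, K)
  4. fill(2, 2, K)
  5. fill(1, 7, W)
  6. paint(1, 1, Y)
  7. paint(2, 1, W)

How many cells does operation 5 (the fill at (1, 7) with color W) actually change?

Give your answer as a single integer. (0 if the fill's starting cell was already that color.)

After op 1 paint(0,3,Y):
RRRYRRRR
RRRRRRRR
RRRRRRRR
RRRRRRRR
RGRRRRRR
After op 2 paint(4,3,K):
RRRYRRRR
RRRRRRRR
RRRRRRRR
RRRRRRRR
RGRKRRRR
After op 3 fill(2,3,K) [37 cells changed]:
KKKYKKKK
KKKKKKKK
KKKKKKKK
KKKKKKKK
KGKKKKKK
After op 4 fill(2,2,K) [0 cells changed]:
KKKYKKKK
KKKKKKKK
KKKKKKKK
KKKKKKKK
KGKKKKKK
After op 5 fill(1,7,W) [38 cells changed]:
WWWYWWWW
WWWWWWWW
WWWWWWWW
WWWWWWWW
WGWWWWWW

Answer: 38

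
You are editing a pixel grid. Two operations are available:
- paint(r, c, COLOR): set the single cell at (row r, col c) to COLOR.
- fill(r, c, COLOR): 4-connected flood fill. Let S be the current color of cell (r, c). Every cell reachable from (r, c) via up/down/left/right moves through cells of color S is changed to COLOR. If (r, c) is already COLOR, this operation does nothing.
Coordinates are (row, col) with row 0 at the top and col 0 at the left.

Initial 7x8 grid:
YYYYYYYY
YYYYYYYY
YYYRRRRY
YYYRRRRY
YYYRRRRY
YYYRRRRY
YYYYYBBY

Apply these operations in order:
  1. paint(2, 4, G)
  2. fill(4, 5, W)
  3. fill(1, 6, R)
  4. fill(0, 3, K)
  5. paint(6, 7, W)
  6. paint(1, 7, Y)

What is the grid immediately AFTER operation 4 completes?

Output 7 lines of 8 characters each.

Answer: KKKKKKKK
KKKKKKKK
KKKWGWWK
KKKWWWWK
KKKWWWWK
KKKWWWWK
KKKKKBBK

Derivation:
After op 1 paint(2,4,G):
YYYYYYYY
YYYYYYYY
YYYRGRRY
YYYRRRRY
YYYRRRRY
YYYRRRRY
YYYYYBBY
After op 2 fill(4,5,W) [15 cells changed]:
YYYYYYYY
YYYYYYYY
YYYWGWWY
YYYWWWWY
YYYWWWWY
YYYWWWWY
YYYYYBBY
After op 3 fill(1,6,R) [38 cells changed]:
RRRRRRRR
RRRRRRRR
RRRWGWWR
RRRWWWWR
RRRWWWWR
RRRWWWWR
RRRRRBBR
After op 4 fill(0,3,K) [38 cells changed]:
KKKKKKKK
KKKKKKKK
KKKWGWWK
KKKWWWWK
KKKWWWWK
KKKWWWWK
KKKKKBBK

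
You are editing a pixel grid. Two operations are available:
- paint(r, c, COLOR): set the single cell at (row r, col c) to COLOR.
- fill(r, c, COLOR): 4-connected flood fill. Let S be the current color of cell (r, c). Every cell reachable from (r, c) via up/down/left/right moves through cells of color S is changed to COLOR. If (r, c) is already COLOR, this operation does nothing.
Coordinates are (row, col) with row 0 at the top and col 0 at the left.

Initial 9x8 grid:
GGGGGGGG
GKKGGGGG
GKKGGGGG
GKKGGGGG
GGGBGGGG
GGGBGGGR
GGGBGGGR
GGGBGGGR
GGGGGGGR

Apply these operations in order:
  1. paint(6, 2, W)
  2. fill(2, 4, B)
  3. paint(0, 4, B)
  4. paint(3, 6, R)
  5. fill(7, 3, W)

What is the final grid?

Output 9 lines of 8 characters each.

After op 1 paint(6,2,W):
GGGGGGGG
GKKGGGGG
GKKGGGGG
GKKGGGGG
GGGBGGGG
GGGBGGGR
GGWBGGGR
GGGBGGGR
GGGGGGGR
After op 2 fill(2,4,B) [57 cells changed]:
BBBBBBBB
BKKBBBBB
BKKBBBBB
BKKBBBBB
BBBBBBBB
BBBBBBBR
BBWBBBBR
BBBBBBBR
BBBBBBBR
After op 3 paint(0,4,B):
BBBBBBBB
BKKBBBBB
BKKBBBBB
BKKBBBBB
BBBBBBBB
BBBBBBBR
BBWBBBBR
BBBBBBBR
BBBBBBBR
After op 4 paint(3,6,R):
BBBBBBBB
BKKBBBBB
BKKBBBBB
BKKBBBRB
BBBBBBBB
BBBBBBBR
BBWBBBBR
BBBBBBBR
BBBBBBBR
After op 5 fill(7,3,W) [60 cells changed]:
WWWWWWWW
WKKWWWWW
WKKWWWWW
WKKWWWRW
WWWWWWWW
WWWWWWWR
WWWWWWWR
WWWWWWWR
WWWWWWWR

Answer: WWWWWWWW
WKKWWWWW
WKKWWWWW
WKKWWWRW
WWWWWWWW
WWWWWWWR
WWWWWWWR
WWWWWWWR
WWWWWWWR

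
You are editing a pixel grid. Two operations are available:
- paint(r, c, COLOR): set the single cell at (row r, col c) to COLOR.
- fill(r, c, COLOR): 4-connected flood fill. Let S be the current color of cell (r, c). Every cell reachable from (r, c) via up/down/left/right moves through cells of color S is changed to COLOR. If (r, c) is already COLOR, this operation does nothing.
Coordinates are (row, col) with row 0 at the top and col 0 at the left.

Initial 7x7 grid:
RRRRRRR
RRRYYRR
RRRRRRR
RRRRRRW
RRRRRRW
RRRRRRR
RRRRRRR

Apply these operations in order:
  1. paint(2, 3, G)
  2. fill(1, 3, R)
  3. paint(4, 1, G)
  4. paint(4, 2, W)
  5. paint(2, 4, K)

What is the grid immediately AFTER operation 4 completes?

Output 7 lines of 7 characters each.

After op 1 paint(2,3,G):
RRRRRRR
RRRYYRR
RRRGRRR
RRRRRRW
RRRRRRW
RRRRRRR
RRRRRRR
After op 2 fill(1,3,R) [2 cells changed]:
RRRRRRR
RRRRRRR
RRRGRRR
RRRRRRW
RRRRRRW
RRRRRRR
RRRRRRR
After op 3 paint(4,1,G):
RRRRRRR
RRRRRRR
RRRGRRR
RRRRRRW
RGRRRRW
RRRRRRR
RRRRRRR
After op 4 paint(4,2,W):
RRRRRRR
RRRRRRR
RRRGRRR
RRRRRRW
RGWRRRW
RRRRRRR
RRRRRRR

Answer: RRRRRRR
RRRRRRR
RRRGRRR
RRRRRRW
RGWRRRW
RRRRRRR
RRRRRRR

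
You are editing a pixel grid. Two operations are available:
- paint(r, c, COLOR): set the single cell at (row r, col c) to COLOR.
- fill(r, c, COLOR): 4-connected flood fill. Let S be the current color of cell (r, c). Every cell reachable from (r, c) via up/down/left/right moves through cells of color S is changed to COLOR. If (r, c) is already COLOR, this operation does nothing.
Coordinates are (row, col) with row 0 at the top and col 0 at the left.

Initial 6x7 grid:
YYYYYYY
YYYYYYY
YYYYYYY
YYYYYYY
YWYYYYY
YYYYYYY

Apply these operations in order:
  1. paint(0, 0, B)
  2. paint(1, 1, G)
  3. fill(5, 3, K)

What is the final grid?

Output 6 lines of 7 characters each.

Answer: BKKKKKK
KGKKKKK
KKKKKKK
KKKKKKK
KWKKKKK
KKKKKKK

Derivation:
After op 1 paint(0,0,B):
BYYYYYY
YYYYYYY
YYYYYYY
YYYYYYY
YWYYYYY
YYYYYYY
After op 2 paint(1,1,G):
BYYYYYY
YGYYYYY
YYYYYYY
YYYYYYY
YWYYYYY
YYYYYYY
After op 3 fill(5,3,K) [39 cells changed]:
BKKKKKK
KGKKKKK
KKKKKKK
KKKKKKK
KWKKKKK
KKKKKKK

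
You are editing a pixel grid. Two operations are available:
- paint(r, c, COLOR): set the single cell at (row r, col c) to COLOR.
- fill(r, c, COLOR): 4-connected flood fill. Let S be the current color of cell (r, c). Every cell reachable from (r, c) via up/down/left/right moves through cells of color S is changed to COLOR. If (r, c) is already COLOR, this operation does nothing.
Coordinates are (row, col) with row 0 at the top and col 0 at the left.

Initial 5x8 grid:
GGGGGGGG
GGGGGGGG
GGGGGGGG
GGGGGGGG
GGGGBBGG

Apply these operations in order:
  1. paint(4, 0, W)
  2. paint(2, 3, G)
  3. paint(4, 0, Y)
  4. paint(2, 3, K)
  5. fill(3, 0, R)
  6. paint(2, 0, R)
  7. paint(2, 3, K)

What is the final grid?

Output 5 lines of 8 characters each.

After op 1 paint(4,0,W):
GGGGGGGG
GGGGGGGG
GGGGGGGG
GGGGGGGG
WGGGBBGG
After op 2 paint(2,3,G):
GGGGGGGG
GGGGGGGG
GGGGGGGG
GGGGGGGG
WGGGBBGG
After op 3 paint(4,0,Y):
GGGGGGGG
GGGGGGGG
GGGGGGGG
GGGGGGGG
YGGGBBGG
After op 4 paint(2,3,K):
GGGGGGGG
GGGGGGGG
GGGKGGGG
GGGGGGGG
YGGGBBGG
After op 5 fill(3,0,R) [36 cells changed]:
RRRRRRRR
RRRRRRRR
RRRKRRRR
RRRRRRRR
YRRRBBRR
After op 6 paint(2,0,R):
RRRRRRRR
RRRRRRRR
RRRKRRRR
RRRRRRRR
YRRRBBRR
After op 7 paint(2,3,K):
RRRRRRRR
RRRRRRRR
RRRKRRRR
RRRRRRRR
YRRRBBRR

Answer: RRRRRRRR
RRRRRRRR
RRRKRRRR
RRRRRRRR
YRRRBBRR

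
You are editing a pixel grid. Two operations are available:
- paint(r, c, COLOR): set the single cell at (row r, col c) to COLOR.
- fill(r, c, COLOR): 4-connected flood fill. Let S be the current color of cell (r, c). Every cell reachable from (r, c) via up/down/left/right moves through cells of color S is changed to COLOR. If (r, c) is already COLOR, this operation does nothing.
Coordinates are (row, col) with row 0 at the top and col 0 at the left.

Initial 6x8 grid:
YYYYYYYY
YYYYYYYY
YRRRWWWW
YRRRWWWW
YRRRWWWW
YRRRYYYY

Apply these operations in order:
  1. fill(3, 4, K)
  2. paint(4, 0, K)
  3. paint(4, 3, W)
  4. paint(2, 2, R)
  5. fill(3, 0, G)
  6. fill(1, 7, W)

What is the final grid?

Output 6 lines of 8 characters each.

After op 1 fill(3,4,K) [12 cells changed]:
YYYYYYYY
YYYYYYYY
YRRRKKKK
YRRRKKKK
YRRRKKKK
YRRRYYYY
After op 2 paint(4,0,K):
YYYYYYYY
YYYYYYYY
YRRRKKKK
YRRRKKKK
KRRRKKKK
YRRRYYYY
After op 3 paint(4,3,W):
YYYYYYYY
YYYYYYYY
YRRRKKKK
YRRRKKKK
KRRWKKKK
YRRRYYYY
After op 4 paint(2,2,R):
YYYYYYYY
YYYYYYYY
YRRRKKKK
YRRRKKKK
KRRWKKKK
YRRRYYYY
After op 5 fill(3,0,G) [18 cells changed]:
GGGGGGGG
GGGGGGGG
GRRRKKKK
GRRRKKKK
KRRWKKKK
YRRRYYYY
After op 6 fill(1,7,W) [18 cells changed]:
WWWWWWWW
WWWWWWWW
WRRRKKKK
WRRRKKKK
KRRWKKKK
YRRRYYYY

Answer: WWWWWWWW
WWWWWWWW
WRRRKKKK
WRRRKKKK
KRRWKKKK
YRRRYYYY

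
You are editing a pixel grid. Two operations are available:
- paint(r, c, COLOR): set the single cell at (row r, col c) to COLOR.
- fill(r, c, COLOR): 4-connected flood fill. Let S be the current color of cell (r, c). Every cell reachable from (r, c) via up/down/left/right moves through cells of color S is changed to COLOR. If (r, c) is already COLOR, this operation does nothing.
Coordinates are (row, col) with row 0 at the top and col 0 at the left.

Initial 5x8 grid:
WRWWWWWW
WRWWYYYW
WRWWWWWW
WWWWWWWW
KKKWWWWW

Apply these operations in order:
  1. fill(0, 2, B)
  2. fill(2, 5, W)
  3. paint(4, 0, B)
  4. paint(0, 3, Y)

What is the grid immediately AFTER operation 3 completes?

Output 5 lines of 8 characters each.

After op 1 fill(0,2,B) [31 cells changed]:
BRBBBBBB
BRBBYYYB
BRBBBBBB
BBBBBBBB
KKKBBBBB
After op 2 fill(2,5,W) [31 cells changed]:
WRWWWWWW
WRWWYYYW
WRWWWWWW
WWWWWWWW
KKKWWWWW
After op 3 paint(4,0,B):
WRWWWWWW
WRWWYYYW
WRWWWWWW
WWWWWWWW
BKKWWWWW

Answer: WRWWWWWW
WRWWYYYW
WRWWWWWW
WWWWWWWW
BKKWWWWW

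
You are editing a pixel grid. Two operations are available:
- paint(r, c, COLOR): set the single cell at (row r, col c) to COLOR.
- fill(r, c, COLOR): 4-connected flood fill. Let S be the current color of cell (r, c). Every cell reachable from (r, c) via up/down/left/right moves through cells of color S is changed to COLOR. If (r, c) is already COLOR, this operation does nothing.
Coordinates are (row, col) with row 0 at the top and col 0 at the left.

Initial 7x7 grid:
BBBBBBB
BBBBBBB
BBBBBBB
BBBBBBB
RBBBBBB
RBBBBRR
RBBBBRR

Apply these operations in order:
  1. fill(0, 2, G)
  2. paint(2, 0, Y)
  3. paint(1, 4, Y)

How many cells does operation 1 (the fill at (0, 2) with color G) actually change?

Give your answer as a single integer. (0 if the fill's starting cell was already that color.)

Answer: 42

Derivation:
After op 1 fill(0,2,G) [42 cells changed]:
GGGGGGG
GGGGGGG
GGGGGGG
GGGGGGG
RGGGGGG
RGGGGRR
RGGGGRR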